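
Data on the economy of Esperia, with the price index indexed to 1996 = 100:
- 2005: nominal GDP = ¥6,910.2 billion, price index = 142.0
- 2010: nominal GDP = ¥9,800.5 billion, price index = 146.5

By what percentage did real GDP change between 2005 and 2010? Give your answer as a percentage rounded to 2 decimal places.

37.47%

Real GDP 2005 = 6910.2 / 1.420 = 4866.34.
Real GDP 2010 = 9800.5 / 1.465 = 6689.76.
Real growth = 6689.76 / 4866.34 − 1 = 0.3747.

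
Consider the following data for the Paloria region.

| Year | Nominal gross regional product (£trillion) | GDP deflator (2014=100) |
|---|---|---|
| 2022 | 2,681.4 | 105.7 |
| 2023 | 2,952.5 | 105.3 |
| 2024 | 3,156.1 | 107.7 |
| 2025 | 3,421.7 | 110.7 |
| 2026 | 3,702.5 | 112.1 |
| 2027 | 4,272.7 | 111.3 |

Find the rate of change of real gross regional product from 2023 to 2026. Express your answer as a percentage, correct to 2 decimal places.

Real gross regional product 2023 = 2952.5/1.053 = 2803.89.
Real gross regional product 2026 = 3702.5/1.121 = 3302.85.
Change = 3302.85/2803.89 − 1 = 0.1780.

17.80%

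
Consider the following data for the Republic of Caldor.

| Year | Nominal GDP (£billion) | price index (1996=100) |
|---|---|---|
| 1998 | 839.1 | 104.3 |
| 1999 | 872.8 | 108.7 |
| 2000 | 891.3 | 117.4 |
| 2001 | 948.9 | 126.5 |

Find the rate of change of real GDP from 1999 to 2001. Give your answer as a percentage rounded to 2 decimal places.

-6.58%

Real GDP 1999 = 872.8/1.087 = 802.94.
Real GDP 2001 = 948.9/1.265 = 750.12.
Change = 750.12/802.94 − 1 = -0.0658.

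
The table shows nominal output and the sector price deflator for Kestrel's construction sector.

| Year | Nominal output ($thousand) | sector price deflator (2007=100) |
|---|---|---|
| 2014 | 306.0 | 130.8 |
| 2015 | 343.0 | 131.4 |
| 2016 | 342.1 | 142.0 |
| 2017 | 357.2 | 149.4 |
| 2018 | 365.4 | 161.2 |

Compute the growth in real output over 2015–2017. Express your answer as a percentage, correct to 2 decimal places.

Real output 2015 = 343.0/1.314 = 261.04.
Real output 2017 = 357.2/1.494 = 239.09.
Change = 239.09/261.04 − 1 = -0.0841.

-8.41%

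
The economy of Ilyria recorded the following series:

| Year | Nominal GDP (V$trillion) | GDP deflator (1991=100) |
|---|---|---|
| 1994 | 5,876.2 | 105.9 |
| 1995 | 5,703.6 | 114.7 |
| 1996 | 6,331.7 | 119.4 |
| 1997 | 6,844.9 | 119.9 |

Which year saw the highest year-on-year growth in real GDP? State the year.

1995: real = 5703.6/1.147 = 4972.62; growth vs 1994 (5548.82) = -10.38%.
1996: real = 6331.7/1.194 = 5302.93; growth vs 1995 (4972.62) = 6.64%.
1997: real = 6844.9/1.199 = 5708.84; growth vs 1996 (5302.93) = 7.65%.

1997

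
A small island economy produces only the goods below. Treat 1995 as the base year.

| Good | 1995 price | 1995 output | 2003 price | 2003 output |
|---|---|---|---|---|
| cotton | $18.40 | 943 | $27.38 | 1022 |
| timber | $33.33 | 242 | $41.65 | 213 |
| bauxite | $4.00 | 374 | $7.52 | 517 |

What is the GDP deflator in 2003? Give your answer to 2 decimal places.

Nominal GDP 2003 = 27.38·1022 + 41.65·213 + 7.52·517 = 40741.65.
Real GDP 2003 (at 1995 prices) = 18.40·1022 + 33.33·213 + 4.00·517 = 27972.09.
Deflator = Nominal/Real × 100 = 40741.65/27972.09 × 100 = 145.651.

145.65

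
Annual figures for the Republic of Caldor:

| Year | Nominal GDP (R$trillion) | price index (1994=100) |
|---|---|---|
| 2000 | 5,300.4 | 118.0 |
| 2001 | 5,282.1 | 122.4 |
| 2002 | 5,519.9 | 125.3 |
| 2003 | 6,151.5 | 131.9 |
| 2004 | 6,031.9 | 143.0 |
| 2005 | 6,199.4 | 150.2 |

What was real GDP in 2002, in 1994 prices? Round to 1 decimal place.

Real GDP 2002 = 5519.9 / 1.253 = 4405.35.

R$4,405.3 trillion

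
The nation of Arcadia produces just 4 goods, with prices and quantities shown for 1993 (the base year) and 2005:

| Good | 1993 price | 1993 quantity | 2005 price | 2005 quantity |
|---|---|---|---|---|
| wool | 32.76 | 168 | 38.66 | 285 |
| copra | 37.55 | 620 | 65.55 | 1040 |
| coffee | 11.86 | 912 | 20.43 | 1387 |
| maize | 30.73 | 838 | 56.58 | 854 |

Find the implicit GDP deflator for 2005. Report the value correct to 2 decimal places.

Nominal GDP 2005 = 38.66·285 + 65.55·1040 + 20.43·1387 + 56.58·854 = 155845.83.
Real GDP 2005 (at 1993 prices) = 32.76·285 + 37.55·1040 + 11.86·1387 + 30.73·854 = 91081.84.
Deflator = Nominal/Real × 100 = 155845.83/91081.84 × 100 = 171.105.

171.11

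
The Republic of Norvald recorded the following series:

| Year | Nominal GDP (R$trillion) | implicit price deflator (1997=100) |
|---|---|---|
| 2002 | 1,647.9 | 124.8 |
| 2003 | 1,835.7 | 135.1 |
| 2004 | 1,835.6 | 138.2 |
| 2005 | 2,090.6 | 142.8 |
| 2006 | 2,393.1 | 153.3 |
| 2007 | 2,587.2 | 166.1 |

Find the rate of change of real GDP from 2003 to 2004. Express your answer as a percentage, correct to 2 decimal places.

-2.25%

Real GDP 2003 = 1835.7/1.351 = 1358.77.
Real GDP 2004 = 1835.6/1.382 = 1328.22.
Change = 1328.22/1358.77 − 1 = -0.0225.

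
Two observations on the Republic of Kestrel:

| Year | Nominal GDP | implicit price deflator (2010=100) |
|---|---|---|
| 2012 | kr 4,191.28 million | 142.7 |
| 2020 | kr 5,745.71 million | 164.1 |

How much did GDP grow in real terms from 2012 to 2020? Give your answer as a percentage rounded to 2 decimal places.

19.21%

Real GDP 2012 = 4191.28 / 1.427 = 2937.13.
Real GDP 2020 = 5745.71 / 1.641 = 3501.35.
Real growth = 3501.35 / 2937.13 − 1 = 0.1921.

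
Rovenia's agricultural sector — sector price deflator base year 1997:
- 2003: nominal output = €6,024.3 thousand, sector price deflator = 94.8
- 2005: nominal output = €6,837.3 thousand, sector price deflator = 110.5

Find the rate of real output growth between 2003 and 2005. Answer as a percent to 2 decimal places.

-2.63%

Deflate each year: 2003 → 6024.3/0.948 = 6354.75; 2005 → 6837.3/1.105 = 6187.60.
So real output changed by 6187.60/6354.75 − 1 = -0.0263, i.e. -2.63%.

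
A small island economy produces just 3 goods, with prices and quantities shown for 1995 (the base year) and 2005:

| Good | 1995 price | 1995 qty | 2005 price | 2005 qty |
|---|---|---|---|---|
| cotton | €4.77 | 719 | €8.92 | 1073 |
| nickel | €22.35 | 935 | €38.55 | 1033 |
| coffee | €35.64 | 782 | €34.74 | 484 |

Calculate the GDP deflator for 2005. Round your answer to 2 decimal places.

145.65

Nominal GDP 2005 = 8.92·1073 + 38.55·1033 + 34.74·484 = 66207.47.
Real GDP 2005 (at 1995 prices) = 4.77·1073 + 22.35·1033 + 35.64·484 = 45455.52.
Deflator = Nominal/Real × 100 = 66207.47/45455.52 × 100 = 145.653.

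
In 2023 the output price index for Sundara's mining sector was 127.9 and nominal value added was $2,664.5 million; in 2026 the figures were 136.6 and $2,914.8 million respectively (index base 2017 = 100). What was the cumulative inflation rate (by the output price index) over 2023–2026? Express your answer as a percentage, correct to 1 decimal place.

6.8%

Price-level change = 136.6 / 127.9 − 1 = 0.0680.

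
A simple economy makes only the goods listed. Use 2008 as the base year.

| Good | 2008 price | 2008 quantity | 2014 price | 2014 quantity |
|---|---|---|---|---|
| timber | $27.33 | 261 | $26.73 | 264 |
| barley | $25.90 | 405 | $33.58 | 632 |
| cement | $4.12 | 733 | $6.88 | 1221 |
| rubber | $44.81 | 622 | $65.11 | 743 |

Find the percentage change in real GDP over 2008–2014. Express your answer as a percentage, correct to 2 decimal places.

Real GDP 2008 = Nominal GDP 2008 = 27.33·261 + 25.90·405 + 4.12·733 + 44.81·622 = 48514.41.
Real GDP 2014 (at 2008 prices) = 27.33·264 + 25.90·632 + 4.12·1221 + 44.81·743 = 61908.27.
Real growth = 61908.27/48514.41 − 1 = 0.2761.

27.61%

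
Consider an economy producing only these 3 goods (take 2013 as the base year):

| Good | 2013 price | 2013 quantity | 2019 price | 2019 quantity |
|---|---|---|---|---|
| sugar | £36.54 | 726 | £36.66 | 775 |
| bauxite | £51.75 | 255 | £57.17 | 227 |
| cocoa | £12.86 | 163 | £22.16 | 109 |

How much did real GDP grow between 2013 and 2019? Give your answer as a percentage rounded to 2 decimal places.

-0.84%

Real GDP 2013 = Nominal GDP 2013 = 36.54·726 + 51.75·255 + 12.86·163 = 41820.47.
Real GDP 2019 (at 2013 prices) = 36.54·775 + 51.75·227 + 12.86·109 = 41467.49.
Real growth = 41467.49/41820.47 − 1 = -0.0084.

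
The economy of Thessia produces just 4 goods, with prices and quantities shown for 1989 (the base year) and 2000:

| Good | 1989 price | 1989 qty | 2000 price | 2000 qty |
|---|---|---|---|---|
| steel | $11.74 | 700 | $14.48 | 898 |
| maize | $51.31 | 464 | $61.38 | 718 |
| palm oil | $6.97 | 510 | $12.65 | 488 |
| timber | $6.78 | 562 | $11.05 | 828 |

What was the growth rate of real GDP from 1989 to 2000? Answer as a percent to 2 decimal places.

43.18%

Real GDP 1989 = Nominal GDP 1989 = 11.74·700 + 51.31·464 + 6.97·510 + 6.78·562 = 39390.90.
Real GDP 2000 (at 1989 prices) = 11.74·898 + 51.31·718 + 6.97·488 + 6.78·828 = 56398.30.
Real growth = 56398.30/39390.90 − 1 = 0.4318.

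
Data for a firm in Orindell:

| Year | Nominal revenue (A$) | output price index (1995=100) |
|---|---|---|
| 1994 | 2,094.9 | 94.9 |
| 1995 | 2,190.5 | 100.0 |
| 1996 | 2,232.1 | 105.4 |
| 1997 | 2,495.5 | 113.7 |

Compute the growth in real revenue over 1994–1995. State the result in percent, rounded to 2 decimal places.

-0.77%

Real revenue 1994 = 2094.9/0.949 = 2207.48.
Real revenue 1995 = 2190.5/1.000 = 2190.50.
Change = 2190.50/2207.48 − 1 = -0.0077.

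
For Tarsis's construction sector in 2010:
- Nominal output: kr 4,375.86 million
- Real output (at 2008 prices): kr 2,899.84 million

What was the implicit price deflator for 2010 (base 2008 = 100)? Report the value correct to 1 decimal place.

implicit price deflator = (Nominal / Real) × 100 = 4375.86 / 2899.84 × 100 = 150.90.

150.9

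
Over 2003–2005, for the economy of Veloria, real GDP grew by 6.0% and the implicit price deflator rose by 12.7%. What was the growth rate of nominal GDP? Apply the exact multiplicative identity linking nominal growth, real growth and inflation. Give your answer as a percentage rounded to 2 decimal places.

19.46%

(1 + g_nom) = (1 + g_real)(1 + π) = 1.0600 × 1.1270 = 1.19462.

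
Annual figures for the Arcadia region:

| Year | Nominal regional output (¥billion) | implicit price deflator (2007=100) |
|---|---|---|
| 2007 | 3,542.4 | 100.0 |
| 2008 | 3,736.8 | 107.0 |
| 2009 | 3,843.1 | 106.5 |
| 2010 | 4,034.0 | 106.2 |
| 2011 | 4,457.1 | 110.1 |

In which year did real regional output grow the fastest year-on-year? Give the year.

2011

2008: real = 3736.8/1.070 = 3492.34; growth vs 2007 (3542.40) = -1.41%.
2009: real = 3843.1/1.065 = 3608.54; growth vs 2008 (3492.34) = 3.33%.
2010: real = 4034.0/1.062 = 3798.49; growth vs 2009 (3608.54) = 5.26%.
2011: real = 4457.1/1.101 = 4048.23; growth vs 2010 (3798.49) = 6.57%.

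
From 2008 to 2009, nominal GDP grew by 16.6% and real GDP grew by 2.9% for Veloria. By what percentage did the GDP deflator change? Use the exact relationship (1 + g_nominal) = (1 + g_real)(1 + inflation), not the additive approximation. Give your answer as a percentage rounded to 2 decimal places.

(1 + g_nom) = (1 + g_real)(1 + π), so π = 1.1660 / 1.0290 − 1 = 0.13314.

13.31%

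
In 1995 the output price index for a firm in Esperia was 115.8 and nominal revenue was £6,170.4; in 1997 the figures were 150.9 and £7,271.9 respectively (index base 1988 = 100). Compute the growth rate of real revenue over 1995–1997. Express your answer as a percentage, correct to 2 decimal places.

Real revenue 1995 = 6170.4 / 1.158 = 5328.50.
Real revenue 1997 = 7271.9 / 1.509 = 4819.02.
Real growth = 4819.02 / 5328.50 − 1 = -0.0956.

-9.56%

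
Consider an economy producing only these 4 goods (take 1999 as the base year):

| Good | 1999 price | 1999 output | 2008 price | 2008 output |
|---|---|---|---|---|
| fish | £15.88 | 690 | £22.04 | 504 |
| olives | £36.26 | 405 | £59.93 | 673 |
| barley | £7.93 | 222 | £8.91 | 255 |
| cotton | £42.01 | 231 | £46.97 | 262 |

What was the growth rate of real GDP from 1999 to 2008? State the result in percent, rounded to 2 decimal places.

22.44%

Real GDP 1999 = Nominal GDP 1999 = 15.88·690 + 36.26·405 + 7.93·222 + 42.01·231 = 37107.27.
Real GDP 2008 (at 1999 prices) = 15.88·504 + 36.26·673 + 7.93·255 + 42.01·262 = 45435.27.
Real growth = 45435.27/37107.27 − 1 = 0.2244.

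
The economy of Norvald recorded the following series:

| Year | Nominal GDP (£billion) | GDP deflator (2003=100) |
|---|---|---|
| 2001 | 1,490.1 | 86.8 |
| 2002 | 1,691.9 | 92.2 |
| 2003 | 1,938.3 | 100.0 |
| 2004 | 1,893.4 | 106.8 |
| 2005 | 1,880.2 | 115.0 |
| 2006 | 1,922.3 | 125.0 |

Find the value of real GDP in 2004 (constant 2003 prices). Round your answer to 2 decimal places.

Real GDP 2004 = 1893.4 / 1.068 = 1772.85.

£1,772.85 billion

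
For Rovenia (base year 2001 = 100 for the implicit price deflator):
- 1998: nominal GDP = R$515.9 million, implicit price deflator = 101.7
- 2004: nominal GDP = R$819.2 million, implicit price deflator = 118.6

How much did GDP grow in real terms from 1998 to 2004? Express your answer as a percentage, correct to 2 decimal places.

36.16%

Deflate each year: 1998 → 515.9/1.017 = 507.28; 2004 → 819.2/1.186 = 690.73.
So real GDP changed by 690.73/507.28 − 1 = 0.3616, i.e. 36.16%.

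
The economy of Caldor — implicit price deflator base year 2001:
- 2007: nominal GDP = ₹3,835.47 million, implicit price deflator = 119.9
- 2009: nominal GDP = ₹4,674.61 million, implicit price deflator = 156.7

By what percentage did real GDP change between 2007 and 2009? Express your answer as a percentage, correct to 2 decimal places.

-6.74%

Deflate each year: 2007 → 3835.47/1.199 = 3198.89; 2009 → 4674.61/1.567 = 2983.16.
So real GDP changed by 2983.16/3198.89 − 1 = -0.0674, i.e. -6.74%.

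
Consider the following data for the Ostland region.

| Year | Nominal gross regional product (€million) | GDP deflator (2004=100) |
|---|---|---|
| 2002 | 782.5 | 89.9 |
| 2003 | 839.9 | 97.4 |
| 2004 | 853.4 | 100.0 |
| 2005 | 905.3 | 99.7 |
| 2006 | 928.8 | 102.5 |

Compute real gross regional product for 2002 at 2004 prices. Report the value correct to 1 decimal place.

€870.4 million

Real gross regional product 2002 = 782.5 / 0.899 = 870.41.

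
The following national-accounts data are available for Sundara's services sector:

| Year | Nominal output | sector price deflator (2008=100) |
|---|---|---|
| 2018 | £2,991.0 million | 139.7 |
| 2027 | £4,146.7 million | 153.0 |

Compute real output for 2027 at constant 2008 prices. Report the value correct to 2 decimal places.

Real output = Nominal / (sector price deflator/100) = 4146.7 / 1.530 = 2710.26.

£2,710.26 million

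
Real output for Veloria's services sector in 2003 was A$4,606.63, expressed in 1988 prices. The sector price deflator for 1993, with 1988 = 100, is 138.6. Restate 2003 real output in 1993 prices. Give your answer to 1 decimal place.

Real output in 1993 prices = Real output in 1988 prices × (P_1993/P_1988) = 4606.63 × 1.386 = 6384.79.

A$6,384.8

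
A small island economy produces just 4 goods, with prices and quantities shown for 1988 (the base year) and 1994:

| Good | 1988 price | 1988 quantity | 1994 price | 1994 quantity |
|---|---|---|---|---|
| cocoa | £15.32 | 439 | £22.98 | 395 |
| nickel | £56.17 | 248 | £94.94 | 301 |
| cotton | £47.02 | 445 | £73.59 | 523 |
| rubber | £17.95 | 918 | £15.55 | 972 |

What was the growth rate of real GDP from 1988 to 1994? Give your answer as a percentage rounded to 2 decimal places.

Real GDP 1988 = Nominal GDP 1988 = 15.32·439 + 56.17·248 + 47.02·445 + 17.95·918 = 58057.64.
Real GDP 1994 (at 1988 prices) = 15.32·395 + 56.17·301 + 47.02·523 + 17.95·972 = 64997.43.
Real growth = 64997.43/58057.64 − 1 = 0.1195.

11.95%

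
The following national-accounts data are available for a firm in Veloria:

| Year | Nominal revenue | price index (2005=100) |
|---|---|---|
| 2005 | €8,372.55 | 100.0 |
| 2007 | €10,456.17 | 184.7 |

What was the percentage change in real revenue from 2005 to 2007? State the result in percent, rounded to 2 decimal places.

-32.38%

Deflate each year: 2005 → 8372.55/1.000 = 8372.55; 2007 → 10456.17/1.847 = 5661.16.
So real revenue changed by 5661.16/8372.55 − 1 = -0.3238, i.e. -32.38%.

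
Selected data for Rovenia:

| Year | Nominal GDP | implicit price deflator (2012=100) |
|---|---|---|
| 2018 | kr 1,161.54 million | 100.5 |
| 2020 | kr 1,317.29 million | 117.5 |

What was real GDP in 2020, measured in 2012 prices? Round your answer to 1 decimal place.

kr 1,121.1 million

Real GDP = Nominal / (implicit price deflator/100) = 1317.29 / 1.175 = 1121.10.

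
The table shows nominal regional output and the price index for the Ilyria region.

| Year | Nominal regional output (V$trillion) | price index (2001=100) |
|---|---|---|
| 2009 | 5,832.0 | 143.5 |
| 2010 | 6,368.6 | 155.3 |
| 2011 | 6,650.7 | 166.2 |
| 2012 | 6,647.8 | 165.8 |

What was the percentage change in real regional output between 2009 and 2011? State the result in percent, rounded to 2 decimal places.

Real regional output 2009 = 5832.0/1.435 = 4064.11.
Real regional output 2011 = 6650.7/1.662 = 4001.62.
Change = 4001.62/4064.11 − 1 = -0.0154.

-1.54%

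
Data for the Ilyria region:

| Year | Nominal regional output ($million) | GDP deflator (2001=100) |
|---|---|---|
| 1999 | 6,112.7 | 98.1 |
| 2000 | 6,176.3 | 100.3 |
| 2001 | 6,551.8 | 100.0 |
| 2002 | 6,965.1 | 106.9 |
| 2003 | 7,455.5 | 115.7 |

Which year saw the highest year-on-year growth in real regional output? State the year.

2000: real = 6176.3/1.003 = 6157.83; growth vs 1999 (6231.09) = -1.18%.
2001: real = 6551.8/1.000 = 6551.80; growth vs 2000 (6157.83) = 6.40%.
2002: real = 6965.1/1.069 = 6515.53; growth vs 2001 (6551.80) = -0.55%.
2003: real = 7455.5/1.157 = 6443.82; growth vs 2002 (6515.53) = -1.10%.

2001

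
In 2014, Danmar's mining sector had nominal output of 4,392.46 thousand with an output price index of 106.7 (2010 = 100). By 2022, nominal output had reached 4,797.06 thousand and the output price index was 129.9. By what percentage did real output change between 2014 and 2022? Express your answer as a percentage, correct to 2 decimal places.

-10.29%

Real output 2014 = 4392.46 / 1.067 = 4116.64.
Real output 2022 = 4797.06 / 1.299 = 3692.89.
Real growth = 3692.89 / 4116.64 − 1 = -0.1029.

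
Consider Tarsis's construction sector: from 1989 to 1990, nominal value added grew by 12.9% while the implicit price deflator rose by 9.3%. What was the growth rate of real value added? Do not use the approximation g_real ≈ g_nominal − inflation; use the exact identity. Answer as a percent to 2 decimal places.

3.29%

(1 + g_nom) = (1 + g_real)(1 + π), so g_real = 1.1290 / 1.0930 − 1 = 0.03294.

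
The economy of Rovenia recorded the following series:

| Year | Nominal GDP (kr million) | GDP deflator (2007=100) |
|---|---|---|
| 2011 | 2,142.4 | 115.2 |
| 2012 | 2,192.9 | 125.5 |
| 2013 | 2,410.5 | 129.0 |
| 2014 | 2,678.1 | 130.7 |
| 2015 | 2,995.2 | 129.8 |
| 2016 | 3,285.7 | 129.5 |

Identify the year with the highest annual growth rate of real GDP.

2015

2012: real = 2192.9/1.255 = 1747.33; growth vs 2011 (1859.72) = -6.04%.
2013: real = 2410.5/1.290 = 1868.60; growth vs 2012 (1747.33) = 6.94%.
2014: real = 2678.1/1.307 = 2049.04; growth vs 2013 (1868.60) = 9.66%.
2015: real = 2995.2/1.298 = 2307.55; growth vs 2014 (2049.04) = 12.62%.
2016: real = 3285.7/1.295 = 2537.22; growth vs 2015 (2307.55) = 9.95%.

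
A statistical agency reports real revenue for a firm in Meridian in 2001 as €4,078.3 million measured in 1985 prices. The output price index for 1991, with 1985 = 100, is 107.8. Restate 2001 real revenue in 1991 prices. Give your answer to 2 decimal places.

€4,396.41 million

Real revenue in 1991 prices = Real revenue in 1985 prices × (P_1991/P_1985) = 4078.3 × 1.078 = 4396.41.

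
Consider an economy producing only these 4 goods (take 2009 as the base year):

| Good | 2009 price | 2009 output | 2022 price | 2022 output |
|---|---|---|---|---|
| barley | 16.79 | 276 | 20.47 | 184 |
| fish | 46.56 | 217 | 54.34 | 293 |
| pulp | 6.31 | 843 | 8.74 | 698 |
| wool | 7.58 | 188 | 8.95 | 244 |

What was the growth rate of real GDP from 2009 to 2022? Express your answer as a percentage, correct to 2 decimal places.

Real GDP 2009 = Nominal GDP 2009 = 16.79·276 + 46.56·217 + 6.31·843 + 7.58·188 = 21481.93.
Real GDP 2022 (at 2009 prices) = 16.79·184 + 46.56·293 + 6.31·698 + 7.58·244 = 22985.34.
Real growth = 22985.34/21481.93 − 1 = 0.0700.

7.00%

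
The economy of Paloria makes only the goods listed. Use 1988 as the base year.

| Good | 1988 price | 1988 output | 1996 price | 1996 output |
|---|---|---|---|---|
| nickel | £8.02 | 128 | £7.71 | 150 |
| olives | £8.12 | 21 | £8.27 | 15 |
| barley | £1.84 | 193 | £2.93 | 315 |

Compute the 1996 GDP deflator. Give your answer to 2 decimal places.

Nominal GDP 1996 = 7.71·150 + 8.27·15 + 2.93·315 = 2203.50.
Real GDP 1996 (at 1988 prices) = 8.02·150 + 8.12·15 + 1.84·315 = 1904.40.
Deflator = Nominal/Real × 100 = 2203.50/1904.40 × 100 = 115.706.

115.71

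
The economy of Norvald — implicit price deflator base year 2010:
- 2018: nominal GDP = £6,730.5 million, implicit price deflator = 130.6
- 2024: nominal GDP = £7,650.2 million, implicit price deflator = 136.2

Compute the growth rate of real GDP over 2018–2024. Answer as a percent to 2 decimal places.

8.99%

Deflate each year: 2018 → 6730.5/1.306 = 5153.52; 2024 → 7650.2/1.362 = 5616.89.
So real GDP changed by 5616.89/5153.52 − 1 = 0.0899, i.e. 8.99%.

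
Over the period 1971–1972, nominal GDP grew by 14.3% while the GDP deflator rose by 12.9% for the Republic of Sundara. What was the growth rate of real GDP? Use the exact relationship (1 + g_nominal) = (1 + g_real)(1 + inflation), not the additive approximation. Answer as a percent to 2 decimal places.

(1 + g_nom) = (1 + g_real)(1 + π), so g_real = 1.1430 / 1.1290 − 1 = 0.01240.

1.24%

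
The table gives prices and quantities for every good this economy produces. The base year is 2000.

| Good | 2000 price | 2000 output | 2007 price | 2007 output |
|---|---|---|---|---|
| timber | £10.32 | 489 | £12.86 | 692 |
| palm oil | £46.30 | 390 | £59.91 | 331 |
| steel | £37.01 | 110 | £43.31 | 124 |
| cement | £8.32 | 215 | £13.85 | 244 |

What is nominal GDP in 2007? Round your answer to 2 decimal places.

£37479.17

Nominal GDP 2007 = Σ (p_2007 × q_2007) = 12.86·692 + 59.91·331 + 43.31·124 + 13.85·244 = 37479.17.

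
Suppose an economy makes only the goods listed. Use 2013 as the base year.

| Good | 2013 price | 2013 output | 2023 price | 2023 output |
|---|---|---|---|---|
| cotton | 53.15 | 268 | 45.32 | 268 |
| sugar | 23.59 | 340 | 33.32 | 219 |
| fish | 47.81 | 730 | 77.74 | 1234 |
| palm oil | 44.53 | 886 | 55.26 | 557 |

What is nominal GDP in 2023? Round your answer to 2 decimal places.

146153.82

Nominal GDP 2023 = Σ (p_2023 × q_2023) = 45.32·268 + 33.32·219 + 77.74·1234 + 55.26·557 = 146153.82.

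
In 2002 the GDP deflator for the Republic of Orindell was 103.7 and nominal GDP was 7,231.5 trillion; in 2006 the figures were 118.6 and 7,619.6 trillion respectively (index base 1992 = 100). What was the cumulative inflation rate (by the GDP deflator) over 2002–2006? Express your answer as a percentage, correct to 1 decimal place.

Price-level change = 118.6 / 103.7 − 1 = 0.1437.

14.4%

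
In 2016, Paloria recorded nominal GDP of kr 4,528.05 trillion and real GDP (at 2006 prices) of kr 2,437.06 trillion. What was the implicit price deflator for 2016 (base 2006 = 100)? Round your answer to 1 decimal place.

implicit price deflator = (Nominal / Real) × 100 = 4528.05 / 2437.06 × 100 = 185.80.

185.8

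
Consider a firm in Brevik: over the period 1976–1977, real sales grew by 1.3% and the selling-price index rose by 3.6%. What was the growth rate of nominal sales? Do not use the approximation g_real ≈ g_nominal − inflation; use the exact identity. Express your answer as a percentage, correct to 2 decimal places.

4.95%

(1 + g_nom) = (1 + g_real)(1 + π) = 1.0130 × 1.0360 = 1.04947.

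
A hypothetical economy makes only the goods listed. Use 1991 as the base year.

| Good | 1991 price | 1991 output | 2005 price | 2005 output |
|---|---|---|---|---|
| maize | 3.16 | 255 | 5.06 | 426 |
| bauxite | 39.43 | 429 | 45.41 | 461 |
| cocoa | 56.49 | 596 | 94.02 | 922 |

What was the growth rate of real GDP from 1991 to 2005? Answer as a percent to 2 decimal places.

Real GDP 1991 = Nominal GDP 1991 = 3.16·255 + 39.43·429 + 56.49·596 = 51389.31.
Real GDP 2005 (at 1991 prices) = 3.16·426 + 39.43·461 + 56.49·922 = 71607.17.
Real growth = 71607.17/51389.31 − 1 = 0.3934.

39.34%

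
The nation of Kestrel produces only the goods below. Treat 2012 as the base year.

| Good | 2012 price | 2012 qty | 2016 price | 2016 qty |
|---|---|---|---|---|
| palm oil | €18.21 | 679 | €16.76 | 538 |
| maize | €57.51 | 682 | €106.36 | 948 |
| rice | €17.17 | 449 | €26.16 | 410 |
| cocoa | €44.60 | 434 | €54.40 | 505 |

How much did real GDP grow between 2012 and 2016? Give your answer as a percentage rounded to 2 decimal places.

Real GDP 2012 = Nominal GDP 2012 = 18.21·679 + 57.51·682 + 17.17·449 + 44.60·434 = 78652.14.
Real GDP 2016 (at 2012 prices) = 18.21·538 + 57.51·948 + 17.17·410 + 44.60·505 = 93879.16.
Real growth = 93879.16/78652.14 − 1 = 0.1936.

19.36%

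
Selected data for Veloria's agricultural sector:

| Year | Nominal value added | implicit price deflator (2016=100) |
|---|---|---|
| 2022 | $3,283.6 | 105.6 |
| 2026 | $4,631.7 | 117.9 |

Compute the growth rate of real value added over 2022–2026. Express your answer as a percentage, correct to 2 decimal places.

26.34%

Deflate each year: 2022 → 3283.6/1.056 = 3109.47; 2026 → 4631.7/1.179 = 3928.50.
So real value added changed by 3928.50/3109.47 − 1 = 0.2634, i.e. 26.34%.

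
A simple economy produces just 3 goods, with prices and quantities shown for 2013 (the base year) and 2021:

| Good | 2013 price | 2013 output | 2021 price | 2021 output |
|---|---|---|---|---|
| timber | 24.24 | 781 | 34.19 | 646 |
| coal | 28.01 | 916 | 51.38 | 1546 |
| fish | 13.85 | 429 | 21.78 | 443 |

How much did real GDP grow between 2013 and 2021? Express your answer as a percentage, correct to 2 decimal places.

28.83%

Real GDP 2013 = Nominal GDP 2013 = 24.24·781 + 28.01·916 + 13.85·429 = 50530.25.
Real GDP 2021 (at 2013 prices) = 24.24·646 + 28.01·1546 + 13.85·443 = 65098.05.
Real growth = 65098.05/50530.25 − 1 = 0.2883.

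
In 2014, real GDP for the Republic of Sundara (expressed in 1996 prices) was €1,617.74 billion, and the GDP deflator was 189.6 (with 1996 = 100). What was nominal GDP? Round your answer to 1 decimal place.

Nominal GDP = Real × (GDP deflator/100) = 1617.74 × 1.896 = 3067.24.

€3,067.2 billion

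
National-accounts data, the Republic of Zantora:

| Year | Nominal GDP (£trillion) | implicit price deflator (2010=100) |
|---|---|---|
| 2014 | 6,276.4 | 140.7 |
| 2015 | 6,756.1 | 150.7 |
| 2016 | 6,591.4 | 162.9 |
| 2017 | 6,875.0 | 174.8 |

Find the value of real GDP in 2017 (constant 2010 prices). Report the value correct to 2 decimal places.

Real GDP 2017 = 6875.0 / 1.748 = 3933.07.

£3,933.07 trillion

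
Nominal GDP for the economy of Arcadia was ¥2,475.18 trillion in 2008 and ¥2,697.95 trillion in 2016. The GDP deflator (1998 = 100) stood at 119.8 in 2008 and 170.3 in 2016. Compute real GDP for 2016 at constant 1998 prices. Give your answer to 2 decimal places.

Real GDP = Nominal / (GDP deflator/100) = 2697.95 / 1.703 = 1584.23.

¥1,584.23 trillion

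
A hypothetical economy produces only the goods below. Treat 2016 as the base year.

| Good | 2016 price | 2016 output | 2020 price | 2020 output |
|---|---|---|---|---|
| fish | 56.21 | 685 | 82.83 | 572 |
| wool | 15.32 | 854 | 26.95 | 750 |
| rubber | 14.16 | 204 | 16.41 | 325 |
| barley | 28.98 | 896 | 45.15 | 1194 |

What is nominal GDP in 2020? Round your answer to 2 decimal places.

126833.61

Nominal GDP 2020 = Σ (p_2020 × q_2020) = 82.83·572 + 26.95·750 + 16.41·325 + 45.15·1194 = 126833.61.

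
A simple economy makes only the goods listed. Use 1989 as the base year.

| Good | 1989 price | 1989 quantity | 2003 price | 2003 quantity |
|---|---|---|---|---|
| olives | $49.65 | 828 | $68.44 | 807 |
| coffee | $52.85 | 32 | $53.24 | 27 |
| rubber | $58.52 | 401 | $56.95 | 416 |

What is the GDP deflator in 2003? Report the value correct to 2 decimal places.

Nominal GDP 2003 = 68.44·807 + 53.24·27 + 56.95·416 = 80359.76.
Real GDP 2003 (at 1989 prices) = 49.65·807 + 52.85·27 + 58.52·416 = 65838.82.
Deflator = Nominal/Real × 100 = 80359.76/65838.82 × 100 = 122.055.

122.06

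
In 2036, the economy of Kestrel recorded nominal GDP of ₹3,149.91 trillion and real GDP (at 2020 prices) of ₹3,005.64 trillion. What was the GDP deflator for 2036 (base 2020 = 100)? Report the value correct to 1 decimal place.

104.8

GDP deflator = (Nominal / Real) × 100 = 3149.91 / 3005.64 × 100 = 104.80.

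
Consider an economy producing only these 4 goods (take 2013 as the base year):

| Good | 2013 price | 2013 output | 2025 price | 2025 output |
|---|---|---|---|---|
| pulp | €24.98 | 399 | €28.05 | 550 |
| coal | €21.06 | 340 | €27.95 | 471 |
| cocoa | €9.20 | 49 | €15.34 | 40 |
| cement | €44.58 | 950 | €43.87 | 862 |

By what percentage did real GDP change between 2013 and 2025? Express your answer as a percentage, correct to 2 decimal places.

4.21%

Real GDP 2013 = Nominal GDP 2013 = 24.98·399 + 21.06·340 + 9.20·49 + 44.58·950 = 59929.22.
Real GDP 2025 (at 2013 prices) = 24.98·550 + 21.06·471 + 9.20·40 + 44.58·862 = 62454.22.
Real growth = 62454.22/59929.22 − 1 = 0.0421.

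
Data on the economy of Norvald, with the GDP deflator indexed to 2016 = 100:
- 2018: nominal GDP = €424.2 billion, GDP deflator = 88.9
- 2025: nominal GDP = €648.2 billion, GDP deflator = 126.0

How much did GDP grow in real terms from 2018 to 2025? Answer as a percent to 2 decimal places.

7.81%

Deflate each year: 2018 → 424.2/0.889 = 477.17; 2025 → 648.2/1.260 = 514.44.
So real GDP changed by 514.44/477.17 − 1 = 0.0781, i.e. 7.81%.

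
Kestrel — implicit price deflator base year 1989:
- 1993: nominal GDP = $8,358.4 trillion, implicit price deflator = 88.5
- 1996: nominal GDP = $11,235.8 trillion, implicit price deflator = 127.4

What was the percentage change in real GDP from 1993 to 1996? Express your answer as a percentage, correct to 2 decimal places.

-6.62%

Real GDP 1993 = 8358.4 / 0.885 = 9444.52.
Real GDP 1996 = 11235.8 / 1.274 = 8819.31.
Real growth = 8819.31 / 9444.52 − 1 = -0.0662.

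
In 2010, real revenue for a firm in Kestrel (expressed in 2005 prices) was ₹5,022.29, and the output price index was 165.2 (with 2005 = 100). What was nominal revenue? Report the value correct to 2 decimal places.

₹8,296.82

Nominal revenue = Real × (output price index/100) = 5022.29 × 1.652 = 8296.82.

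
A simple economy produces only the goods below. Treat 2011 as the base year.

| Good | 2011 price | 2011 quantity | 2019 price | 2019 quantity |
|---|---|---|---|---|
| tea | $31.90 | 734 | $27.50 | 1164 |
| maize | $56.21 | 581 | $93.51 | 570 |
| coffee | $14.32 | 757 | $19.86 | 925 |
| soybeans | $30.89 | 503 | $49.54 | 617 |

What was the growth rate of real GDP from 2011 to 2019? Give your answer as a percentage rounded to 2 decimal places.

23.08%

Real GDP 2011 = Nominal GDP 2011 = 31.90·734 + 56.21·581 + 14.32·757 + 30.89·503 = 82450.52.
Real GDP 2019 (at 2011 prices) = 31.90·1164 + 56.21·570 + 14.32·925 + 30.89·617 = 101476.43.
Real growth = 101476.43/82450.52 − 1 = 0.2308.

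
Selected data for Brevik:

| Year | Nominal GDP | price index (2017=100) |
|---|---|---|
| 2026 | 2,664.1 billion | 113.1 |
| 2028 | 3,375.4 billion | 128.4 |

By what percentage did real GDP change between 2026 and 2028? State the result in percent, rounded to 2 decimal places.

Real GDP 2026 = 2664.1 / 1.131 = 2355.53.
Real GDP 2028 = 3375.4 / 1.284 = 2628.82.
Real growth = 2628.82 / 2355.53 − 1 = 0.1160.

11.60%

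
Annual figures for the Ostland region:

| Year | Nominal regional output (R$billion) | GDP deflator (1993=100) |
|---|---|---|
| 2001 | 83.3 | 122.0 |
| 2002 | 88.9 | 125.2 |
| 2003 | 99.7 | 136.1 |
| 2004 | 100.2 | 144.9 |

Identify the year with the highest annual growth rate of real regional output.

2002: real = 88.9/1.252 = 71.01; growth vs 2001 (68.28) = 4.00%.
2003: real = 99.7/1.361 = 73.25; growth vs 2002 (71.01) = 3.15%.
2004: real = 100.2/1.449 = 69.15; growth vs 2003 (73.25) = -5.60%.

2002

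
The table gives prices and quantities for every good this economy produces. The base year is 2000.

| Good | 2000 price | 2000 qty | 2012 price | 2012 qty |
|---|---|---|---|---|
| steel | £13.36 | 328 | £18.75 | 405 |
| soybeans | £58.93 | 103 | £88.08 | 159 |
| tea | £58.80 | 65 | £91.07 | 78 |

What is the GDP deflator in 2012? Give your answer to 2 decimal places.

148.20

Nominal GDP 2012 = 18.75·405 + 88.08·159 + 91.07·78 = 28701.93.
Real GDP 2012 (at 2000 prices) = 13.36·405 + 58.93·159 + 58.80·78 = 19367.07.
Deflator = Nominal/Real × 100 = 28701.93/19367.07 × 100 = 148.200.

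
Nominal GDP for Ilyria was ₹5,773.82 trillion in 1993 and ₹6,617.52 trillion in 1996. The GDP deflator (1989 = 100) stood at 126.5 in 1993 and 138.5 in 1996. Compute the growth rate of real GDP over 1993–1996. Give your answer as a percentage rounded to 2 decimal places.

Deflate each year: 1993 → 5773.82/1.265 = 4564.28; 1996 → 6617.52/1.385 = 4777.99.
So real GDP changed by 4777.99/4564.28 − 1 = 0.0468, i.e. 4.68%.

4.68%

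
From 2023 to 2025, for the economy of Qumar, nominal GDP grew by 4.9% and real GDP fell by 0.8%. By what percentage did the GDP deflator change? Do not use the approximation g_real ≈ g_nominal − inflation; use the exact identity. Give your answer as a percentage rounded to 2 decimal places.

5.75%

(1 + g_nom) = (1 + g_real)(1 + π), so π = 1.0490 / 0.9920 − 1 = 0.05746.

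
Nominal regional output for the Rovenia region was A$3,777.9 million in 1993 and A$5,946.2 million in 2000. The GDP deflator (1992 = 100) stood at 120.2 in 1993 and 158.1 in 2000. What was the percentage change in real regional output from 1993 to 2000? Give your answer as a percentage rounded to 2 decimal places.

19.66%

Real regional output 1993 = 3777.9 / 1.202 = 3143.01.
Real regional output 2000 = 5946.2 / 1.581 = 3761.04.
Real growth = 3761.04 / 3143.01 − 1 = 0.1966.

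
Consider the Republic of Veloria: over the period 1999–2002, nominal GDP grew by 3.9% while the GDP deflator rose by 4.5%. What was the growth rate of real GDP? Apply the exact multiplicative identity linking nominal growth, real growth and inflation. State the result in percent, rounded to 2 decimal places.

-0.57%

(1 + g_nom) = (1 + g_real)(1 + π), so g_real = 1.0390 / 1.0450 − 1 = -0.00574.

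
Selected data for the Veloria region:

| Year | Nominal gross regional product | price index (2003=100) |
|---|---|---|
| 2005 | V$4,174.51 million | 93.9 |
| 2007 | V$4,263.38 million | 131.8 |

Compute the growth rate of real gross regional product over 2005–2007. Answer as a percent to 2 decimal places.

-27.24%

Real gross regional product 2005 = 4174.51 / 0.939 = 4445.70.
Real gross regional product 2007 = 4263.38 / 1.318 = 3234.73.
Real growth = 3234.73 / 4445.70 − 1 = -0.2724.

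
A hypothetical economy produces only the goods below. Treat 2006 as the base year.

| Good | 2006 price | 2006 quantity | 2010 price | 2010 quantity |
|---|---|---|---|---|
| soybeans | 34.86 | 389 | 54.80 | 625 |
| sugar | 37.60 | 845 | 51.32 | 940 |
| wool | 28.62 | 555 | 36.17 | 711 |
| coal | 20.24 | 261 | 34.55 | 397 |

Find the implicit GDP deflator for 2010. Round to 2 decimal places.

142.58

Nominal GDP 2010 = 54.80·625 + 51.32·940 + 36.17·711 + 34.55·397 = 121924.02.
Real GDP 2010 (at 2006 prices) = 34.86·625 + 37.60·940 + 28.62·711 + 20.24·397 = 85515.60.
Deflator = Nominal/Real × 100 = 121924.02/85515.60 × 100 = 142.575.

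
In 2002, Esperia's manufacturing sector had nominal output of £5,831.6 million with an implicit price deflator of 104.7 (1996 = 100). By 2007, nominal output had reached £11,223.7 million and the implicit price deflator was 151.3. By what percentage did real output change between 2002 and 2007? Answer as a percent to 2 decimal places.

33.19%

Deflate each year: 2002 → 5831.6/1.047 = 5569.82; 2007 → 11223.7/1.513 = 7418.18.
So real output changed by 7418.18/5569.82 − 1 = 0.3319, i.e. 33.19%.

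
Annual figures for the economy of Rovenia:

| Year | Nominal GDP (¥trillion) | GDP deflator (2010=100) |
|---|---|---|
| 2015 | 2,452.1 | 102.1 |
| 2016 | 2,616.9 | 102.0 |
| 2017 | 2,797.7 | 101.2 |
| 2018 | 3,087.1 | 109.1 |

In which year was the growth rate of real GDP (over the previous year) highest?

2016: real = 2616.9/1.020 = 2565.59; growth vs 2015 (2401.67) = 6.83%.
2017: real = 2797.7/1.012 = 2764.53; growth vs 2016 (2565.59) = 7.75%.
2018: real = 3087.1/1.091 = 2829.61; growth vs 2017 (2764.53) = 2.35%.

2017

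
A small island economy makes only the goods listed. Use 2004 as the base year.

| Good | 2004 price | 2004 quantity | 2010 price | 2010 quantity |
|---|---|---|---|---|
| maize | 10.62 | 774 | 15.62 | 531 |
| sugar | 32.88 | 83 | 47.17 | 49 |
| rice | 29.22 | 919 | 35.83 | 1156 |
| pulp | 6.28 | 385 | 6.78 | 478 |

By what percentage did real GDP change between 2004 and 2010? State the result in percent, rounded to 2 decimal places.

Real GDP 2004 = Nominal GDP 2004 = 10.62·774 + 32.88·83 + 29.22·919 + 6.28·385 = 40219.90.
Real GDP 2010 (at 2004 prices) = 10.62·531 + 32.88·49 + 29.22·1156 + 6.28·478 = 44030.50.
Real growth = 44030.50/40219.90 − 1 = 0.0947.

9.47%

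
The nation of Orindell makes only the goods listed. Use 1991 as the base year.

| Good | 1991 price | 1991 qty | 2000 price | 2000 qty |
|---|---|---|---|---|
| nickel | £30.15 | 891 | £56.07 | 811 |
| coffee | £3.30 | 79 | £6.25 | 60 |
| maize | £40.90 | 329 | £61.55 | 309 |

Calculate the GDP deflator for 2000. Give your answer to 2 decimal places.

173.96

Nominal GDP 2000 = 56.07·811 + 6.25·60 + 61.55·309 = 64866.72.
Real GDP 2000 (at 1991 prices) = 30.15·811 + 3.30·60 + 40.90·309 = 37287.75.
Deflator = Nominal/Real × 100 = 64866.72/37287.75 × 100 = 173.963.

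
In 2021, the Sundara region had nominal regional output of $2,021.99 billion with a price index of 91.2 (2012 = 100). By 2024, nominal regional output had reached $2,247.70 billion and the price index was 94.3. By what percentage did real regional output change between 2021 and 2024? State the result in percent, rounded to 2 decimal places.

7.51%

Deflate each year: 2021 → 2021.99/0.912 = 2217.09; 2024 → 2247.70/0.943 = 2383.56.
So real regional output changed by 2383.56/2217.09 − 1 = 0.0751, i.e. 7.51%.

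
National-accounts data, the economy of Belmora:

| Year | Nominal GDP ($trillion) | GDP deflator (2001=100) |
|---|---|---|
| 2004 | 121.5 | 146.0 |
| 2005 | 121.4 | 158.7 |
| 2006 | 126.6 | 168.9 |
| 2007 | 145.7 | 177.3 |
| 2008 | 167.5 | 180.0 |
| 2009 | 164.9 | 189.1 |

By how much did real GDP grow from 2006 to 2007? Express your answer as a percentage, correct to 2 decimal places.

Real GDP 2006 = 126.6/1.689 = 74.96.
Real GDP 2007 = 145.7/1.773 = 82.18.
Change = 82.18/74.96 − 1 = 0.0963.

9.63%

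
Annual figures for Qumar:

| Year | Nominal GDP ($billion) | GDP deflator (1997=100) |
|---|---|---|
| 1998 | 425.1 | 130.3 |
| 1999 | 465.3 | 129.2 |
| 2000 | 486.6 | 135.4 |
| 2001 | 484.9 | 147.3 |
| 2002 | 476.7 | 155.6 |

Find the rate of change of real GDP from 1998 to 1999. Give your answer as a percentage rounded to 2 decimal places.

10.39%

Real GDP 1998 = 425.1/1.303 = 326.25.
Real GDP 1999 = 465.3/1.292 = 360.14.
Change = 360.14/326.25 − 1 = 0.1039.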